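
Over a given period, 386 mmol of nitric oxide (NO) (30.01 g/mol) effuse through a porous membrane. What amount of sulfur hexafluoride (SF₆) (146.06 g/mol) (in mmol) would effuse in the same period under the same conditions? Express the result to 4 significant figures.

From Graham's law, rate_SF₆/rate_NO = √(M_NO/M_SF₆) = √(30.01/146.06) = √0.2055 = 0.4533.
So the amount for SF₆ is 386 × 0.4533 = 175.0 mmol.

175.0 mmol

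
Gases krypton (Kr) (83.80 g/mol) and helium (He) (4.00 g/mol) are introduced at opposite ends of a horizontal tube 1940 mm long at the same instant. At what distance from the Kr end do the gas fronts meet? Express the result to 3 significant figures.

Graham's law gives d_Kr/d_He = rate_Kr/rate_He = √(M_He/M_Kr) = √(4.00/83.80) = 0.2185.
With d_Kr + d_He = 1940 mm, d_He = 1940/(1 + 0.2185) = 1592 mm.
d_Kr = 1940 − 1592 = 348 mm.

348 mm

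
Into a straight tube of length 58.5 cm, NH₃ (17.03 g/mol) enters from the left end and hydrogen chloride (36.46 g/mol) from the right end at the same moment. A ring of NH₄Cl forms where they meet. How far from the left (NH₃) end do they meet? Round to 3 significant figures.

34.8 cm

Distances travelled in equal time are proportional to diffusion rates, so d_NH₃/d_HCl = √(M_HCl/M_NH₃) = √(36.46/17.03) = 1.463.
With d_NH₃ + d_HCl = 58.5 cm, d_HCl = 58.5/(1 + 1.463) = 23.75 cm.
d_NH₃ = 58.5 − 23.75 = 34.8 cm.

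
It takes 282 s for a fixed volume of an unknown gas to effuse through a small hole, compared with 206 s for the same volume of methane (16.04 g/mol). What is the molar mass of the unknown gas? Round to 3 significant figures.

30.1 g/mol

Using Graham's law: t_X/t_CH₄ = √(M_X/M_CH₄).
282/206 = 1.369 = √(M_X/16.04)
M_X = 16.04 × 1.369² = 16.04 × 1.874 = 30.1 g/mol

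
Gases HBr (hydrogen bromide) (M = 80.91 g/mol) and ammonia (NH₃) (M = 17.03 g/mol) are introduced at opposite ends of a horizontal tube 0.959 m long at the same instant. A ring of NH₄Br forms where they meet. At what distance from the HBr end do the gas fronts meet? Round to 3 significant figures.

0.302 m

The fronts meet when d_HBr + d_NH₃ = L with d_HBr/d_NH₃ = √(M_NH₃/M_HBr) (Graham's law). Here √(M_NH₃/M_HBr) = √(17.03/80.91) = 0.4588.
With d_HBr + d_NH₃ = 0.959 m, d_NH₃ = 0.959/(1 + 0.4588) = 0.6574 m.
d_HBr = 0.959 − 0.6574 = 0.302 m.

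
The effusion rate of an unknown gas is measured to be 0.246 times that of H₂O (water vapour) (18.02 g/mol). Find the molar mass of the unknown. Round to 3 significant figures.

Since effusion rate ∝ 1/√M, rate_X/rate_H₂O = √(M_H₂O/M_X).
0.246 = √(18.02/M_X)
M_X = 18.02 / 0.246² = 18.02 / 0.06052 = 298 g/mol

298 g/mol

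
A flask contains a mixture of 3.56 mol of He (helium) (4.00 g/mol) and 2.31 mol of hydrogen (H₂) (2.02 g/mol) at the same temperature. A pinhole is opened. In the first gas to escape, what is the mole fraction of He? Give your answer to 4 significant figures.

Each component's effusion rate ∝ (its partial pressure)·(1/√M) ∝ n_i/√M_i.
x_He(eff) = (n_He/√M_He) / (n_He/√M_He + n_H₂/√M_H₂)
= (3.56/√4.00) / (3.56/√4.00 + 2.31/√2.02) = 1.780/(1.780 + 1.625) = 0.5227.

0.5227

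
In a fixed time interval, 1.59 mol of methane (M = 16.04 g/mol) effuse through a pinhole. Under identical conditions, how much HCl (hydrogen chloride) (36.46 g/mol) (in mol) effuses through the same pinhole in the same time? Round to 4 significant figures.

1.055 mol

Since effusion rate ∝ 1/√M, rate_HCl/rate_CH₄ = √(M_CH₄/M_HCl) = √(16.04/36.46) = √0.4399 = 0.6633.
So the amount for HCl is 1.59 × 0.6633 = 1.055 mol.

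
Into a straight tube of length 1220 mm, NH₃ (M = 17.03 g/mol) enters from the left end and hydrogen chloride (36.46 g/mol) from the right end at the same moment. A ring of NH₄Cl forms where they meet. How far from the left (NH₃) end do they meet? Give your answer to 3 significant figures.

725 mm

In equal time, each gas travels a distance ∝ its rate ∝ 1/√M, so d_NH₃/d_HCl = √(M_HCl/M_NH₃) = √(36.46/17.03) = 1.463.
With d_NH₃ + d_HCl = 1220 mm, d_HCl = 1220/(1 + 1.463) = 495.3 mm.
d_NH₃ = 1220 − 495.3 = 725 mm.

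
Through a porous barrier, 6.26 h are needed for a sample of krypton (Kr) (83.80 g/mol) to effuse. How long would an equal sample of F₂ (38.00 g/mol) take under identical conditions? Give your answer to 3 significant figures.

Graham's law gives t_F₂/t_Kr = √(M_F₂/M_Kr) = √(38.00/83.80) = √0.4535 = 0.6734.
So the time for F₂ is 6.26 × 0.6734 = 4.22 h.

4.22 h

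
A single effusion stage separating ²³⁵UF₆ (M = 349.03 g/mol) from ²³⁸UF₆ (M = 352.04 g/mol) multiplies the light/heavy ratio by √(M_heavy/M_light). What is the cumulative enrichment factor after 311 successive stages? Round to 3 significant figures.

The single-stage factor is √(M_heavy/M_light), so 311 stages give [√(352.04/349.03)]^311 = (352.04/349.03)^(311/2).
= 1.00862^(311/2) = 3.80.

3.80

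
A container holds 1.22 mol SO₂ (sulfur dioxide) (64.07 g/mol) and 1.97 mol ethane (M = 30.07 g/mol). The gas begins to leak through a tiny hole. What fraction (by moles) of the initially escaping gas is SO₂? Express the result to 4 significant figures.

Each component's effusion rate ∝ (its partial pressure)·(1/√M) ∝ n_i/√M_i.
So x_SO₂ in the escaping gas = (n_SO₂/√M_SO₂) / Σ(n_i/√M_i)
= (1.22/√64.07) / (1.22/√64.07 + 1.97/√30.07) = 0.1524/(0.1524 + 0.3593) = 0.2979.

0.2979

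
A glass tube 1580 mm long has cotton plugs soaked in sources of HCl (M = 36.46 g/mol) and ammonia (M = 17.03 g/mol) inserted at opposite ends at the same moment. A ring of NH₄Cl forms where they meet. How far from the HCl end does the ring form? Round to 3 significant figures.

The fronts meet when d_HCl + d_NH₃ = L with d_HCl/d_NH₃ = √(M_NH₃/M_HCl) (Graham's law). Here √(M_NH₃/M_HCl) = √(17.03/36.46) = 0.6834.
With d_HCl + d_NH₃ = 1580 mm, d_NH₃ = 1580/(1 + 0.6834) = 938.6 mm.
d_HCl = 1580 − 938.6 = 641 mm.

641 mm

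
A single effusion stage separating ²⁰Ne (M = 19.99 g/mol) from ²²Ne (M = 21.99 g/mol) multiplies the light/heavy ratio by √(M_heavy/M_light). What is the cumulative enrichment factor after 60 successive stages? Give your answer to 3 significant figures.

17.5

Each stage multiplies the ratio by α = √(21.99/19.99), so after 60 stages the overall factor is α^60 = (21.99/19.99)^(60/2).
= 1.10005^30 = 17.5.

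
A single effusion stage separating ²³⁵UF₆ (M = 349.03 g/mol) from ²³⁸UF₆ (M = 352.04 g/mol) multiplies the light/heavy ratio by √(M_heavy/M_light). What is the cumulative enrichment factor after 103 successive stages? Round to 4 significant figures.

Overall factor = α^103 with α = √(352.04/349.03), i.e. (352.04/349.03)^(103/2).
= 1.00862^(103/2) = 1.556.

1.556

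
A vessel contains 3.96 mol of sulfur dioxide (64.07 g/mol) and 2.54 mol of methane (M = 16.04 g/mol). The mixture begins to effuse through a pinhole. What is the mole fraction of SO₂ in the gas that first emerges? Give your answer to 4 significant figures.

Rate_i ∝ x_i/√M_i (Graham's law weighted by mole fraction), so the effusate composition follows n_i/√M_i.
x_SO₂(eff) = (n_SO₂/√M_SO₂) / (n_SO₂/√M_SO₂ + n_CH₄/√M_CH₄)
= (3.96/√64.07) / (3.96/√64.07 + 2.54/√16.04) = 0.4947/(0.4947 + 0.6342) = 0.4382.

0.4382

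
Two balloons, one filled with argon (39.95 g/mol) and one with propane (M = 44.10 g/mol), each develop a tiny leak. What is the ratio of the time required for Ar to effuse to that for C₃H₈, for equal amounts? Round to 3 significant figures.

0.952

Graham's law gives t_Ar/t_C₃H₈ = √(M_Ar/M_C₃H₈) = √(39.95/44.10) = √0.9059 = 0.952.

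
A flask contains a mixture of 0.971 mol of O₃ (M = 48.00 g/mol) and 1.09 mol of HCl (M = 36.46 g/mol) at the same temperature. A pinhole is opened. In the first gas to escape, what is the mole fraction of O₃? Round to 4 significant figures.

Effusion rate of each component ∝ n_i/√M_i (partial pressure × 1/√M).
x_O₃(eff) = (n_O₃/√M_O₃) / (n_O₃/√M_O₃ + n_HCl/√M_HCl)
= (0.971/√48.00) / (0.971/√48.00 + 1.09/√36.46) = 0.1402/(0.1402 + 0.1805) = 0.4371.

0.4371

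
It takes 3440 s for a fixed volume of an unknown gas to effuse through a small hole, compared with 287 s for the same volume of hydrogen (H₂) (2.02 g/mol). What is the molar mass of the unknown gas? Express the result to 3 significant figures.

From Graham's law, t_X/t_H₂ = √(M_X/M_H₂).
3440/287 = 11.99 = √(M_X/2.02)
M_X = 2.02 × 11.99² = 2.02 × 143.7 = 290 g/mol

290 g/mol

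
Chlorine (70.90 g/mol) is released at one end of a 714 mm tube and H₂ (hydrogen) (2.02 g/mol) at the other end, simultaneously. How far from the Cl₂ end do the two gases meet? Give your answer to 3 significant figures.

The fronts meet when d_Cl₂ + d_H₂ = L with d_Cl₂/d_H₂ = √(M_H₂/M_Cl₂) (Graham's law). Here √(M_H₂/M_Cl₂) = √(2.02/70.90) = 0.1688.
With d_Cl₂ + d_H₂ = 714 mm, d_H₂ = 714/(1 + 0.1688) = 610.9 mm.
d_Cl₂ = 714 − 610.9 = 103 mm.

103 mm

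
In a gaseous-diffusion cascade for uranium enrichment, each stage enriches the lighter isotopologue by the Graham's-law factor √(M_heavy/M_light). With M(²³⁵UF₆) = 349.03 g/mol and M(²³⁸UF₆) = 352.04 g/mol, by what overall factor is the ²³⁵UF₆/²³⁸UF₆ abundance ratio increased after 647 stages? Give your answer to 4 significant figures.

16.08

Each stage multiplies the ratio by α = √(352.04/349.03), so after 647 stages the overall factor is α^647 = (352.04/349.03)^(647/2).
= 1.00862^(647/2) = 16.08.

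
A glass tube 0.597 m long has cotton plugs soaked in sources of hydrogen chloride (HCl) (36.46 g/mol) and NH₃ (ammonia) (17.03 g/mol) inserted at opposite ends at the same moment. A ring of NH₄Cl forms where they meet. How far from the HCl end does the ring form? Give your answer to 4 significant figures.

0.2424 m

The fronts meet when d_HCl + d_NH₃ = L with d_HCl/d_NH₃ = √(M_NH₃/M_HCl) (Graham's law). Here √(M_NH₃/M_HCl) = √(17.03/36.46) = 0.6834.
With d_HCl + d_NH₃ = 0.597 m, d_NH₃ = 0.597/(1 + 0.6834) = 0.3546 m.
d_HCl = 0.597 − 0.3546 = 0.2424 m.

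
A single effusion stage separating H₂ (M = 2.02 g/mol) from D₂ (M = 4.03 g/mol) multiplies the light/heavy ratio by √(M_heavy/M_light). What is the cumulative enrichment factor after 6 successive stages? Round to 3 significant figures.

The single-stage factor is √(M_heavy/M_light), so 6 stages give [√(4.03/2.02)]^6 = (4.03/2.02)^(6/2).
= 1.99505^3 = 7.94.

7.94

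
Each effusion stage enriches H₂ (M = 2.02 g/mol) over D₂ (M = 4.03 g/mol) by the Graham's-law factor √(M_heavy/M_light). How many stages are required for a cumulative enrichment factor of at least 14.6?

8

With α = √(4.03/2.02) per stage, ln α = ½ ln(1.99505) = 0.3453.
Need α^N ≥ 14.6 ⇒ N ≥ ln(14.6) / ln α = 2.681 / 0.3453 = 7.76.
Rounding up, N = 8 stages.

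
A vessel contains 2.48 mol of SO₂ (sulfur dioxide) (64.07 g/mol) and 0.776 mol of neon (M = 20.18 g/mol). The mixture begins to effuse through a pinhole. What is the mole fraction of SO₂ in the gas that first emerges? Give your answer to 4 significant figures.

0.6420

Effusion rate of each component ∝ n_i/√M_i (partial pressure × 1/√M).
So x_SO₂ in the escaping gas = (n_SO₂/√M_SO₂) / Σ(n_i/√M_i)
= (2.48/√64.07) / (2.48/√64.07 + 0.776/√20.18) = 0.3098/(0.3098 + 0.1727) = 0.6420.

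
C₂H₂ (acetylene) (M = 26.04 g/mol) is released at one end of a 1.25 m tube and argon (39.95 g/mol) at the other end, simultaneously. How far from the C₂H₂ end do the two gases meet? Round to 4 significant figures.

0.6916 m

Graham's law gives d_C₂H₂/d_Ar = rate_C₂H₂/rate_Ar = √(M_Ar/M_C₂H₂) = √(39.95/26.04) = 1.239.
With d_C₂H₂ + d_Ar = 1.25 m, d_Ar = 1.25/(1 + 1.239) = 0.5584 m.
d_C₂H₂ = 1.25 − 0.5584 = 0.6916 m.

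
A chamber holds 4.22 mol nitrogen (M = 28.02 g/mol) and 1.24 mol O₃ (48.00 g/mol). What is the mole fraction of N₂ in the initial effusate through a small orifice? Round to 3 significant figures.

0.817

Effusion rate of each component ∝ n_i/√M_i (partial pressure × 1/√M).
Mole fraction of N₂ in the effusate = (n_N₂/√M_N₂) / (n_N₂/√M_N₂ + n_O₃/√M_O₃)
= (4.22/√28.02) / (4.22/√28.02 + 1.24/√48.00) = 0.7972/(0.7972 + 0.1790) = 0.817.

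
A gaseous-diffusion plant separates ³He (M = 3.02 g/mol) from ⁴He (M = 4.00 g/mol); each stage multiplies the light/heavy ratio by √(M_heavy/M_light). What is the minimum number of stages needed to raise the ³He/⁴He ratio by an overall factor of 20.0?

Single-stage factor α = √(4.00/3.02), so ln α = ½ ln(1.32450) = 0.1405.
Need α^N ≥ 20.0 ⇒ N ≥ ln(20.0) / ln α = 2.996 / 0.1405 = 21.32.
So at least 22 stages are needed.

22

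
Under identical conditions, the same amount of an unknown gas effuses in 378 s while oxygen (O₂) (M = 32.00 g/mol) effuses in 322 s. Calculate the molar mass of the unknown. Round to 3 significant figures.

44.1 g/mol

Using Graham's law: t_X/t_O₂ = √(M_X/M_O₂).
378/322 = 1.174 = √(M_X/32.00)
M_X = 32.00 × 1.174² = 32.00 × 1.378 = 44.1 g/mol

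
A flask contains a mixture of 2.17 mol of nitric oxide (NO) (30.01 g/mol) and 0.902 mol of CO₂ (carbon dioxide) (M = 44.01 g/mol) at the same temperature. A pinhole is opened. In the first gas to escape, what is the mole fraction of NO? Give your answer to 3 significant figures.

The effusion rate of species i is ∝ p_i/√M_i ∝ n_i/√M_i.
So x_NO in the escaping gas = (n_NO/√M_NO) / Σ(n_i/√M_i)
= (2.17/√30.01) / (2.17/√30.01 + 0.902/√44.01) = 0.3961/(0.3961 + 0.1360) = 0.744.

0.744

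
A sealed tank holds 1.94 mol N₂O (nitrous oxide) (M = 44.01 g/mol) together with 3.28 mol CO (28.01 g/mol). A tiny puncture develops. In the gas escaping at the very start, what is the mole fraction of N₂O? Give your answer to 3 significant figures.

0.321

Rate_i ∝ x_i/√M_i (Graham's law weighted by mole fraction), so the effusate composition follows n_i/√M_i.
So x_N₂O in the escaping gas = (n_N₂O/√M_N₂O) / Σ(n_i/√M_i)
= (1.94/√44.01) / (1.94/√44.01 + 3.28/√28.01) = 0.2924/(0.2924 + 0.6198) = 0.321.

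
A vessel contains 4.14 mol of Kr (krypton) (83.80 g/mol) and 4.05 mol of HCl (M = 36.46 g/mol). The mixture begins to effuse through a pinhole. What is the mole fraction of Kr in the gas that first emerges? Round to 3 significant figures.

Effusion rate of each component ∝ n_i/√M_i (partial pressure × 1/√M).
x_Kr(eff) = (n_Kr/√M_Kr) / (n_Kr/√M_Kr + n_HCl/√M_HCl)
= (4.14/√83.80) / (4.14/√83.80 + 4.05/√36.46) = 0.4522/(0.4522 + 0.6707) = 0.403.

0.403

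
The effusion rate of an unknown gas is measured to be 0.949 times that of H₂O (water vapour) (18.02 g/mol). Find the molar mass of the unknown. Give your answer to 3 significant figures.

From Graham's law, rate_X/rate_H₂O = √(M_H₂O/M_X).
0.949 = √(18.02/M_X)
M_X = 18.02 / 0.949² = 18.02 / 0.9006 = 20.0 g/mol

20.0 g/mol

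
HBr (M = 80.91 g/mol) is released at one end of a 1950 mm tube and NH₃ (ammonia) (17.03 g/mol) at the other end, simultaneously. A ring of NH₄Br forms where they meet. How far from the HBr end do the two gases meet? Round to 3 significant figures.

The fronts meet when d_HBr + d_NH₃ = L with d_HBr/d_NH₃ = √(M_NH₃/M_HBr) (Graham's law). Here √(M_NH₃/M_HBr) = √(17.03/80.91) = 0.4588.
With d_HBr + d_NH₃ = 1950 mm, d_NH₃ = 1950/(1 + 0.4588) = 1337 mm.
d_HBr = 1950 − 1337 = 613 mm.

613 mm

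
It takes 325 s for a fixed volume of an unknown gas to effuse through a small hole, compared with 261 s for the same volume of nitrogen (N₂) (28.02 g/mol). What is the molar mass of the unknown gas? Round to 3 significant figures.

Using Graham's law: t_X/t_N₂ = √(M_X/M_N₂).
325/261 = 1.245 = √(M_X/28.02)
M_X = 28.02 × 1.245² = 28.02 × 1.551 = 43.4 g/mol

43.4 g/mol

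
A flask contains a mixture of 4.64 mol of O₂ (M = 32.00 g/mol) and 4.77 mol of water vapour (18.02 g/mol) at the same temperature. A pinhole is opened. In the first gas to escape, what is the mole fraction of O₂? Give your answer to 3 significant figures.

Rate_i ∝ x_i/√M_i (Graham's law weighted by mole fraction), so the effusate composition follows n_i/√M_i.
x_O₂(eff) = (n_O₂/√M_O₂) / (n_O₂/√M_O₂ + n_H₂O/√M_H₂O)
= (4.64/√32.00) / (4.64/√32.00 + 4.77/√18.02) = 0.8202/(0.8202 + 1.124) = 0.422.

0.422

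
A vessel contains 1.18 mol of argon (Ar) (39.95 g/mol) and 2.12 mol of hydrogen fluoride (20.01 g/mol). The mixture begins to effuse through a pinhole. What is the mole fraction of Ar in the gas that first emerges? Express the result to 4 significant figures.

Each component's effusion rate ∝ (its partial pressure)·(1/√M) ∝ n_i/√M_i.
Mole fraction of Ar in the effusate = (n_Ar/√M_Ar) / (n_Ar/√M_Ar + n_HF/√M_HF)
= (1.18/√39.95) / (1.18/√39.95 + 2.12/√20.01) = 0.1867/(0.1867 + 0.4739) = 0.2826.

0.2826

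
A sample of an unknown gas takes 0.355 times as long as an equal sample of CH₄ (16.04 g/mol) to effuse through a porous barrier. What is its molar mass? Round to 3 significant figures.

Since effusion rate ∝ 1/√M, t_X/t_CH₄ = √(M_X/M_CH₄).
0.355 = √(M_X/16.04)
M_X = 16.04 × 0.355² = 16.04 × 0.1260 = 2.02 g/mol

2.02 g/mol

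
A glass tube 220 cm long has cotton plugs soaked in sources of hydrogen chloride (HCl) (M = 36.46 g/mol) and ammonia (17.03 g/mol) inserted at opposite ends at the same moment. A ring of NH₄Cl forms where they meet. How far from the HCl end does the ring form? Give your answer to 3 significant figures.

89.3 cm

In equal time, each gas travels a distance ∝ its rate ∝ 1/√M, so d_HCl/d_NH₃ = √(M_NH₃/M_HCl) = √(17.03/36.46) = 0.6834.
With d_HCl + d_NH₃ = 220 cm, d_NH₃ = 220/(1 + 0.6834) = 130.7 cm.
d_HCl = 220 − 130.7 = 89.3 cm.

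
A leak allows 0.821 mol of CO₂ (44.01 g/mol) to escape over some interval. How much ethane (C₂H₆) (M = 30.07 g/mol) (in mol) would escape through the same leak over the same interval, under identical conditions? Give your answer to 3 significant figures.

0.993 mol

By Graham's law, rate_C₂H₆/rate_CO₂ = √(M_CO₂/M_C₂H₆) = √(44.01/30.07) = √1.464 = 1.210.
So the amount for C₂H₆ is 0.821 × 1.210 = 0.993 mol.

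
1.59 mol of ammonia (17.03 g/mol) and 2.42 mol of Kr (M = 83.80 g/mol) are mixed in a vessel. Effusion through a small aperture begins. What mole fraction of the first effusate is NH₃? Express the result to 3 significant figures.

0.593

The effusion rate of species i is ∝ p_i/√M_i ∝ n_i/√M_i.
So x_NH₃ in the escaping gas = (n_NH₃/√M_NH₃) / Σ(n_i/√M_i)
= (1.59/√17.03) / (1.59/√17.03 + 2.42/√83.80) = 0.3853/(0.3853 + 0.2644) = 0.593.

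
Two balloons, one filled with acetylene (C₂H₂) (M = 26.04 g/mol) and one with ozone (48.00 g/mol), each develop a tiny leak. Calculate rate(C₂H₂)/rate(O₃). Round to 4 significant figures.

By Graham's law, rate_C₂H₂/rate_O₃ = √(M_O₃/M_C₂H₂) = √(48.00/26.04) = √1.843 = 1.358.

1.358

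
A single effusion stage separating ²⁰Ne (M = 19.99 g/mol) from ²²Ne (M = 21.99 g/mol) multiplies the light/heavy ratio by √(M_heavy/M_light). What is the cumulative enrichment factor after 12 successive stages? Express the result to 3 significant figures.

1.77

Overall factor = α^12 with α = √(21.99/19.99), i.e. (21.99/19.99)^(12/2).
= 1.10005^6 = 1.77.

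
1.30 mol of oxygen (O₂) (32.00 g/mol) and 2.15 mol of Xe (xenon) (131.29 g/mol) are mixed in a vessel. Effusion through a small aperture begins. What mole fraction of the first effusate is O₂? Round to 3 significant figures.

Each component's effusion rate ∝ (its partial pressure)·(1/√M) ∝ n_i/√M_i.
x_O₂(eff) = (n_O₂/√M_O₂) / (n_O₂/√M_O₂ + n_Xe/√M_Xe)
= (1.30/√32.00) / (1.30/√32.00 + 2.15/√131.29) = 0.2298/(0.2298 + 0.1876) = 0.551.

0.551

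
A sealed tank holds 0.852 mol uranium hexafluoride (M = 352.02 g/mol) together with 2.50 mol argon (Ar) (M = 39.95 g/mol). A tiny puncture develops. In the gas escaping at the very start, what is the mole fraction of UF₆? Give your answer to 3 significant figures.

0.103

Each component's effusion rate ∝ (its partial pressure)·(1/√M) ∝ n_i/√M_i.
So x_UF₆ in the escaping gas = (n_UF₆/√M_UF₆) / Σ(n_i/√M_i)
= (0.852/√352.02) / (0.852/√352.02 + 2.50/√39.95) = 0.04541/(0.04541 + 0.3955) = 0.103.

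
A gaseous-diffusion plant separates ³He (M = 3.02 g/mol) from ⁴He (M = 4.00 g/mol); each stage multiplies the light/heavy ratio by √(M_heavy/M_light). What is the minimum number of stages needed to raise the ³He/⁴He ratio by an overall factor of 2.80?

8

Per stage α = (4.00/3.02)^(1/2) = 1.32450^0.5, giving ln α = 0.1405.
Need α^N ≥ 2.80 ⇒ N ≥ ln(2.80) / ln α = 1.030 / 0.1405 = 7.33.
Minimum whole number of stages: N = 8.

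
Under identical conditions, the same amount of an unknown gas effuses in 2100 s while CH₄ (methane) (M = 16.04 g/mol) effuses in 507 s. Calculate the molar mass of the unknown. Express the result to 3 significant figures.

Using Graham's law: t_X/t_CH₄ = √(M_X/M_CH₄).
2100/507 = 4.142 = √(M_X/16.04)
M_X = 16.04 × 4.142² = 16.04 × 17.16 = 275 g/mol

275 g/mol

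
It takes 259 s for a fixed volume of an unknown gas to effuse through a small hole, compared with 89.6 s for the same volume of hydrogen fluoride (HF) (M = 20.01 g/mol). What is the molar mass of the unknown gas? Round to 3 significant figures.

Since effusion rate ∝ 1/√M, t_X/t_HF = √(M_X/M_HF).
259/89.6 = 2.891 = √(M_X/20.01)
M_X = 20.01 × 2.891² = 20.01 × 8.356 = 167 g/mol

167 g/mol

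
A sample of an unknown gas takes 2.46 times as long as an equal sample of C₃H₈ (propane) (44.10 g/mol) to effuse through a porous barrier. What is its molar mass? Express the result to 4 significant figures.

Since effusion rate ∝ 1/√M, t_X/t_C₃H₈ = √(M_X/M_C₃H₈).
2.46 = √(M_X/44.10)
M_X = 44.10 × 2.46² = 44.10 × 6.052 = 266.9 g/mol

266.9 g/mol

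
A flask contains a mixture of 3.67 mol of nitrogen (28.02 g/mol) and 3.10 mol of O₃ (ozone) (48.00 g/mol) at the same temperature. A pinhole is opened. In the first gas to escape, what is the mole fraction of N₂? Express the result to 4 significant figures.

0.6078

Rate_i ∝ x_i/√M_i (Graham's law weighted by mole fraction), so the effusate composition follows n_i/√M_i.
Mole fraction of N₂ in the effusate = (n_N₂/√M_N₂) / (n_N₂/√M_N₂ + n_O₃/√M_O₃)
= (3.67/√28.02) / (3.67/√28.02 + 3.10/√48.00) = 0.6933/(0.6933 + 0.4474) = 0.6078.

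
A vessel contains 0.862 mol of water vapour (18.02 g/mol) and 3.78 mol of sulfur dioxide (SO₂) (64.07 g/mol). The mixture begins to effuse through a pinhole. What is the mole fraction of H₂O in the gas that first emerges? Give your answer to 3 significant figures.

0.301

Each component's effusion rate ∝ (its partial pressure)·(1/√M) ∝ n_i/√M_i.
So x_H₂O in the escaping gas = (n_H₂O/√M_H₂O) / Σ(n_i/√M_i)
= (0.862/√18.02) / (0.862/√18.02 + 3.78/√64.07) = 0.2031/(0.2031 + 0.4722) = 0.301.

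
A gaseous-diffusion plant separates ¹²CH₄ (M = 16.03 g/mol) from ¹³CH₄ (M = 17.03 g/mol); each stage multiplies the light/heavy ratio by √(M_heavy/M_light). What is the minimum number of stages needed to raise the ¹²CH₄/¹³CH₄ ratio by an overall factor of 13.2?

86

Single-stage factor α = √(17.03/16.03), so ln α = ½ ln(1.06238) = 0.03026.
Need α^N ≥ 13.2 ⇒ N ≥ ln(13.2) / ln α = 2.580 / 0.03026 = 85.28.
Rounding up, N = 86 stages.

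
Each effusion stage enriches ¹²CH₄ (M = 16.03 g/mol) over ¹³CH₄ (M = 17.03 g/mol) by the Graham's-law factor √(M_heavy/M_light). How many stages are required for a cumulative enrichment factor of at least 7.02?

With α = √(17.03/16.03) per stage, ln α = ½ ln(1.06238) = 0.03026.
Need α^N ≥ 7.02 ⇒ N ≥ ln(7.02) / ln α = 1.949 / 0.03026 = 64.41.
Rounding up, N = 65 stages.

65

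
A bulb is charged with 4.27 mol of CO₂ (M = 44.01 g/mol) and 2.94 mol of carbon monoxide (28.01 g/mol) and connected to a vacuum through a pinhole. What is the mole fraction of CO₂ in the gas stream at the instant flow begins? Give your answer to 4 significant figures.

0.5368

Rate_i ∝ x_i/√M_i (Graham's law weighted by mole fraction), so the effusate composition follows n_i/√M_i.
x_CO₂(eff) = (n_CO₂/√M_CO₂) / (n_CO₂/√M_CO₂ + n_CO/√M_CO)
= (4.27/√44.01) / (4.27/√44.01 + 2.94/√28.01) = 0.6437/(0.6437 + 0.5555) = 0.5368.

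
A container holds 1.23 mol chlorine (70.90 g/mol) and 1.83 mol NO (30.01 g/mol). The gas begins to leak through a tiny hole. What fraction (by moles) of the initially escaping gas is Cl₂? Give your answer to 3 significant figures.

0.304

Rate_i ∝ x_i/√M_i (Graham's law weighted by mole fraction), so the effusate composition follows n_i/√M_i.
Mole fraction of Cl₂ in the effusate = (n_Cl₂/√M_Cl₂) / (n_Cl₂/√M_Cl₂ + n_NO/√M_NO)
= (1.23/√70.90) / (1.23/√70.90 + 1.83/√30.01) = 0.1461/(0.1461 + 0.3341) = 0.304.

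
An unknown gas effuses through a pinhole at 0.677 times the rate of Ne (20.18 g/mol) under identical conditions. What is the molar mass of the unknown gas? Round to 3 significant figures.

Graham's law gives rate_X/rate_Ne = √(M_Ne/M_X).
0.677 = √(20.18/M_X)
M_X = 20.18 / 0.677² = 20.18 / 0.4583 = 44.0 g/mol

44.0 g/mol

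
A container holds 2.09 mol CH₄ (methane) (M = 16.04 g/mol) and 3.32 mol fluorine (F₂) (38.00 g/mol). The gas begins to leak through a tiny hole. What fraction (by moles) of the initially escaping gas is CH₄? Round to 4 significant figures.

Rate_i ∝ x_i/√M_i (Graham's law weighted by mole fraction), so the effusate composition follows n_i/√M_i.
x_CH₄(eff) = (n_CH₄/√M_CH₄) / (n_CH₄/√M_CH₄ + n_F₂/√M_F₂)
= (2.09/√16.04) / (2.09/√16.04 + 3.32/√38.00) = 0.5218/(0.5218 + 0.5386) = 0.4921.

0.4921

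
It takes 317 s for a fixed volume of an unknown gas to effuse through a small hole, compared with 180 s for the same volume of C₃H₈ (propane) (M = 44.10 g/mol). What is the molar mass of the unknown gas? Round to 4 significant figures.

136.8 g/mol

Graham's law gives t_X/t_C₃H₈ = √(M_X/M_C₃H₈).
317/180 = 1.761 = √(M_X/44.10)
M_X = 44.10 × 1.761² = 44.10 × 3.102 = 136.8 g/mol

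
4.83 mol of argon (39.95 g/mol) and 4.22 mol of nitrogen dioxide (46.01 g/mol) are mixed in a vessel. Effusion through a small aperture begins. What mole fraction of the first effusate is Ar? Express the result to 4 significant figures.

The effusion rate of species i is ∝ p_i/√M_i ∝ n_i/√M_i.
Mole fraction of Ar in the effusate = (n_Ar/√M_Ar) / (n_Ar/√M_Ar + n_NO₂/√M_NO₂)
= (4.83/√39.95) / (4.83/√39.95 + 4.22/√46.01) = 0.7642/(0.7642 + 0.6221) = 0.5512.

0.5512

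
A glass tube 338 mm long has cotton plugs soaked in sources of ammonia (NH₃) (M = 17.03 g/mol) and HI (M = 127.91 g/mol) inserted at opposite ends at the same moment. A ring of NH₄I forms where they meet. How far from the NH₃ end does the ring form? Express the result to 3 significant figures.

248 mm

In equal time, each gas travels a distance ∝ its rate ∝ 1/√M, so d_NH₃/d_HI = √(M_HI/M_NH₃) = √(127.91/17.03) = 2.741.
With d_NH₃ + d_HI = 338 mm, d_HI = 338/(1 + 2.741) = 90.36 mm.
d_NH₃ = 338 − 90.36 = 248 mm.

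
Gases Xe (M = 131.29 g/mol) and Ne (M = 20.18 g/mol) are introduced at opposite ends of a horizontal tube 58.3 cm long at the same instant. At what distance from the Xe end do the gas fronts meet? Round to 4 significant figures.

16.42 cm

Distances travelled in equal time are proportional to diffusion rates, so d_Xe/d_Ne = √(M_Ne/M_Xe) = √(20.18/131.29) = 0.3921.
With d_Xe + d_Ne = 58.3 cm, d_Ne = 58.3/(1 + 0.3921) = 41.88 cm.
d_Xe = 58.3 − 41.88 = 16.42 cm.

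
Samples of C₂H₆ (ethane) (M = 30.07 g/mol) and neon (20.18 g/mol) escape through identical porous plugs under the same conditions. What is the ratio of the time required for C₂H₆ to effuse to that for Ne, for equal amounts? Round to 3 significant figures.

1.22

Graham's law gives t_C₂H₆/t_Ne = √(M_C₂H₆/M_Ne) = √(30.07/20.18) = √1.490 = 1.22.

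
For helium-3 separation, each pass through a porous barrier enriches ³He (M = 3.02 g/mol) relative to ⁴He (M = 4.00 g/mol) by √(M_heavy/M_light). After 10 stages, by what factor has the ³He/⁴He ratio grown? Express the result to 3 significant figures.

4.08

Overall factor = α^10 with α = √(4.00/3.02), i.e. (4.00/3.02)^(10/2).
= 1.32450^5 = 4.08.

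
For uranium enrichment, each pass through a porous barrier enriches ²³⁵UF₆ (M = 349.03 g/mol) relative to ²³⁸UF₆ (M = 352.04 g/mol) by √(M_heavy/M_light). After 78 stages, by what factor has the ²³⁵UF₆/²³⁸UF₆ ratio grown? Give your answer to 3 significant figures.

1.40

The single-stage factor is √(M_heavy/M_light), so 78 stages give [√(352.04/349.03)]^78 = (352.04/349.03)^(78/2).
= 1.00862^39 = 1.40.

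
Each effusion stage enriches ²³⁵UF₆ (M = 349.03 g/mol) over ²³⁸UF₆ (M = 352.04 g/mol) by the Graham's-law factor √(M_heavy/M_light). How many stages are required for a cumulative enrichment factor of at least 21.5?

Single-stage factor α = √(352.04/349.03), so ln α = ½ ln(1.00862) = 0.004293.
Need α^N ≥ 21.5 ⇒ N ≥ ln(21.5) / ln α = 3.068 / 0.004293 = 714.59.
Minimum whole number of stages: N = 715.

715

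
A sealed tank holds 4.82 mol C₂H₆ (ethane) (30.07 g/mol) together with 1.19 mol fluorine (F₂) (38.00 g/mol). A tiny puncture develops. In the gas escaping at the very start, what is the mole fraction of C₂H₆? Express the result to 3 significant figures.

The effusion rate of species i is ∝ p_i/√M_i ∝ n_i/√M_i.
Mole fraction of C₂H₆ in the effusate = (n_C₂H₆/√M_C₂H₆) / (n_C₂H₆/√M_C₂H₆ + n_F₂/√M_F₂)
= (4.82/√30.07) / (4.82/√30.07 + 1.19/√38.00) = 0.8790/(0.8790 + 0.1930) = 0.820.

0.820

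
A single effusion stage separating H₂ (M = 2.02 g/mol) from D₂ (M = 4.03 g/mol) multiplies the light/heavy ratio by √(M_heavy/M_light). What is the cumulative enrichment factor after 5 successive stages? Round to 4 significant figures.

5.622

After 5 stages the ratio has grown by (√(4.03/2.02))^5 = (4.03/2.02)^(5/2).
= 1.99505^(5/2) = 5.622.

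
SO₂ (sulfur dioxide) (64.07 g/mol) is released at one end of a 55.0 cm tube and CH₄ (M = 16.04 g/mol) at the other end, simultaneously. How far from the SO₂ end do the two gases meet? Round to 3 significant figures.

Graham's law gives d_SO₂/d_CH₄ = rate_SO₂/rate_CH₄ = √(M_CH₄/M_SO₂) = √(16.04/64.07) = 0.5004.
With d_SO₂ + d_CH₄ = 55.0 cm, d_CH₄ = 55.0/(1 + 0.5004) = 36.66 cm.
d_SO₂ = 55.0 − 36.66 = 18.3 cm.

18.3 cm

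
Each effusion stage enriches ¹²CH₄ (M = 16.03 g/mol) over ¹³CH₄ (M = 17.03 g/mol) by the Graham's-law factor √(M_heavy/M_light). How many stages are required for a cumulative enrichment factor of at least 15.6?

91

Per stage α = (17.03/16.03)^(1/2) = 1.06238^0.5, giving ln α = 0.03026.
Need α^N ≥ 15.6 ⇒ N ≥ ln(15.6) / ln α = 2.747 / 0.03026 = 90.80.
Minimum whole number of stages: N = 91.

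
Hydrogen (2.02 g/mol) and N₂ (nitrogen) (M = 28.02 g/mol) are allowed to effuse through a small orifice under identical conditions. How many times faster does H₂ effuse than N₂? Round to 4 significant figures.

Since effusion rate ∝ 1/√M, rate_H₂/rate_N₂ = √(M_N₂/M_H₂) = √(28.02/2.02) = √13.87 = 3.724.

3.724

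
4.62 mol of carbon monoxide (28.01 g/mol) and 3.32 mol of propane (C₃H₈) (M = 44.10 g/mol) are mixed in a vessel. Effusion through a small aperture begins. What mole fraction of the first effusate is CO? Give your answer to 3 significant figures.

0.636

Effusion rate of each component ∝ n_i/√M_i (partial pressure × 1/√M).
So x_CO in the escaping gas = (n_CO/√M_CO) / Σ(n_i/√M_i)
= (4.62/√28.01) / (4.62/√28.01 + 3.32/√44.10) = 0.8729/(0.8729 + 0.4999) = 0.636.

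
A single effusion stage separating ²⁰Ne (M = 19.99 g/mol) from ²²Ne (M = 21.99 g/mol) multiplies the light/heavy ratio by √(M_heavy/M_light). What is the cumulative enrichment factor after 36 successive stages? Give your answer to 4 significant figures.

5.564

After 36 stages the ratio has grown by (√(21.99/19.99))^36 = (21.99/19.99)^(36/2).
= 1.10005^18 = 5.564.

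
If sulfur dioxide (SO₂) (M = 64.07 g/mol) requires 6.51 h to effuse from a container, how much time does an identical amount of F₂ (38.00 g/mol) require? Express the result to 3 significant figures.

By Graham's law, t_F₂/t_SO₂ = √(M_F₂/M_SO₂) = √(38.00/64.07) = √0.5931 = 0.7701.
So the time for F₂ is 6.51 × 0.7701 = 5.01 h.

5.01 h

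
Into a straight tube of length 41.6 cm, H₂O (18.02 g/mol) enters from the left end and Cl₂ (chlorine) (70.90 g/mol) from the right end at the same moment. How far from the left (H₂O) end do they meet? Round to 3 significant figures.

27.7 cm

The fronts meet when d_H₂O + d_Cl₂ = L with d_H₂O/d_Cl₂ = √(M_Cl₂/M_H₂O) (Graham's law). Here √(M_Cl₂/M_H₂O) = √(70.90/18.02) = 1.984.
With d_H₂O + d_Cl₂ = 41.6 cm, d_Cl₂ = 41.6/(1 + 1.984) = 13.94 cm.
d_H₂O = 41.6 − 13.94 = 27.7 cm.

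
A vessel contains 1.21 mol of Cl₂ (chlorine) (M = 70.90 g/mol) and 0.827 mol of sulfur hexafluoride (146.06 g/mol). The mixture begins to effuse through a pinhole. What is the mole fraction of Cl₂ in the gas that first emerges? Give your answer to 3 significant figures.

0.677

Effusion rate of each component ∝ n_i/√M_i (partial pressure × 1/√M).
x_Cl₂(eff) = (n_Cl₂/√M_Cl₂) / (n_Cl₂/√M_Cl₂ + n_SF₆/√M_SF₆)
= (1.21/√70.90) / (1.21/√70.90 + 0.827/√146.06) = 0.1437/(0.1437 + 0.06843) = 0.677.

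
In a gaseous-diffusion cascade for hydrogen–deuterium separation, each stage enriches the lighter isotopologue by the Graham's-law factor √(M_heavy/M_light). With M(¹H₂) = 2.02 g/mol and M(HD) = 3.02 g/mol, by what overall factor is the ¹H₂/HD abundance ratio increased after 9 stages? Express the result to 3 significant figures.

6.11

Each stage multiplies the ratio by α = √(3.02/2.02), so after 9 stages the overall factor is α^9 = (3.02/2.02)^(9/2).
= 1.49505^(9/2) = 6.11.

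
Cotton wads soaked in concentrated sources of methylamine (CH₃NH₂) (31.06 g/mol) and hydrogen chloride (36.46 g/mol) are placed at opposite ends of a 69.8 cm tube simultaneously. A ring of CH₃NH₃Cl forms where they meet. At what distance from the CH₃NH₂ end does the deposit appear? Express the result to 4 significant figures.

Distances travelled in equal time are proportional to diffusion rates, so d_CH₃NH₂/d_HCl = √(M_HCl/M_CH₃NH₂) = √(36.46/31.06) = 1.083.
With d_CH₃NH₂ + d_HCl = 69.8 cm, d_HCl = 69.8/(1 + 1.083) = 33.50 cm.
d_CH₃NH₂ = 69.8 − 33.50 = 36.30 cm.

36.30 cm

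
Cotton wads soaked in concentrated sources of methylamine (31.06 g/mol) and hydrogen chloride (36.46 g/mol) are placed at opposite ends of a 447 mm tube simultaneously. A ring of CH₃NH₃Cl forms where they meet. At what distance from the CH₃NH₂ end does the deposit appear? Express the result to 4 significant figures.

Graham's law gives d_CH₃NH₂/d_HCl = rate_CH₃NH₂/rate_HCl = √(M_HCl/M_CH₃NH₂) = √(36.46/31.06) = 1.083.
With d_CH₃NH₂ + d_HCl = 447 mm, d_HCl = 447/(1 + 1.083) = 214.5 mm.
d_CH₃NH₂ = 447 − 214.5 = 232.5 mm.

232.5 mm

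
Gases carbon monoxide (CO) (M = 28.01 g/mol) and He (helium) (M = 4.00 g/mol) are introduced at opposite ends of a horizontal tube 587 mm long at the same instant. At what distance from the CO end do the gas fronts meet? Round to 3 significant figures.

Distances travelled in equal time are proportional to diffusion rates, so d_CO/d_He = √(M_He/M_CO) = √(4.00/28.01) = 0.3779.
With d_CO + d_He = 587 mm, d_He = 587/(1 + 0.3779) = 426.0 mm.
d_CO = 587 − 426.0 = 161 mm.

161 mm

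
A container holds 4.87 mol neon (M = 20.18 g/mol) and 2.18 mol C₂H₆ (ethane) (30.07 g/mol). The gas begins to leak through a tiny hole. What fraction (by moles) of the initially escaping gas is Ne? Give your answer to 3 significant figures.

0.732

Rate_i ∝ x_i/√M_i (Graham's law weighted by mole fraction), so the effusate composition follows n_i/√M_i.
x_Ne(eff) = (n_Ne/√M_Ne) / (n_Ne/√M_Ne + n_C₂H₆/√M_C₂H₆)
= (4.87/√20.18) / (4.87/√20.18 + 2.18/√30.07) = 1.084/(1.084 + 0.3975) = 0.732.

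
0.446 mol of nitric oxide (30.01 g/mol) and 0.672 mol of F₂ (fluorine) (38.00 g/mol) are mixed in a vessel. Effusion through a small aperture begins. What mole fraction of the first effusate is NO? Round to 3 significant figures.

Each component's effusion rate ∝ (its partial pressure)·(1/√M) ∝ n_i/√M_i.
x_NO(eff) = (n_NO/√M_NO) / (n_NO/√M_NO + n_F₂/√M_F₂)
= (0.446/√30.01) / (0.446/√30.01 + 0.672/√38.00) = 0.08141/(0.08141 + 0.1090) = 0.428.

0.428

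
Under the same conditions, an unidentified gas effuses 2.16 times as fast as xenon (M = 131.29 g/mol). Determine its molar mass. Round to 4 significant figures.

Since effusion rate ∝ 1/√M, rate_X/rate_Xe = √(M_Xe/M_X).
2.16 = √(131.29/M_X)
M_X = 131.29 / 2.16² = 131.29 / 4.666 = 28.14 g/mol

28.14 g/mol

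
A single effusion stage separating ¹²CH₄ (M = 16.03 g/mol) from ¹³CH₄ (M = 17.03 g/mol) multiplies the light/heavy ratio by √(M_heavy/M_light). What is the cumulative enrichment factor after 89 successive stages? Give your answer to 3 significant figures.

14.8

After 89 stages the ratio has grown by (√(17.03/16.03))^89 = (17.03/16.03)^(89/2).
= 1.06238^(89/2) = 14.8.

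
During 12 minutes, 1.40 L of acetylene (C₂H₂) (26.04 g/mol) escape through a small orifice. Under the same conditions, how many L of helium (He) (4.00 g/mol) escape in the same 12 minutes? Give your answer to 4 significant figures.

Graham's law gives rate_He/rate_C₂H₂ = √(M_C₂H₂/M_He) = √(26.04/4.00) = √6.510 = 2.551.
So the volume for He is 1.40 × 2.551 = 3.572 L.

3.572 L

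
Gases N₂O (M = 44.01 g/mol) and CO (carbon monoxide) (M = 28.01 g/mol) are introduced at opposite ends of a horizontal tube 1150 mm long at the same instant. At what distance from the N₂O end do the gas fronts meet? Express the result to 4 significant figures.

510.3 mm

In equal time, each gas travels a distance ∝ its rate ∝ 1/√M, so d_N₂O/d_CO = √(M_CO/M_N₂O) = √(28.01/44.01) = 0.7978.
With d_N₂O + d_CO = 1150 mm, d_CO = 1150/(1 + 0.7978) = 639.7 mm.
d_N₂O = 1150 − 639.7 = 510.3 mm.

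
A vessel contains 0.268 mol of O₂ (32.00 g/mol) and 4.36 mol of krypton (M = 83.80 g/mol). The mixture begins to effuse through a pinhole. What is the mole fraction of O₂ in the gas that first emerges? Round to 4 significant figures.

0.09047

Rate_i ∝ x_i/√M_i (Graham's law weighted by mole fraction), so the effusate composition follows n_i/√M_i.
Mole fraction of O₂ in the effusate = (n_O₂/√M_O₂) / (n_O₂/√M_O₂ + n_Kr/√M_Kr)
= (0.268/√32.00) / (0.268/√32.00 + 4.36/√83.80) = 0.04738/(0.04738 + 0.4763) = 0.09047.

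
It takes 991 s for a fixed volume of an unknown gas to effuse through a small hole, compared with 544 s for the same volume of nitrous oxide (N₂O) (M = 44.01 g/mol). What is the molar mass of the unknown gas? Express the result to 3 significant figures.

Graham's law gives t_X/t_N₂O = √(M_X/M_N₂O).
991/544 = 1.822 = √(M_X/44.01)
M_X = 44.01 × 1.822² = 44.01 × 3.319 = 146 g/mol

146 g/mol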